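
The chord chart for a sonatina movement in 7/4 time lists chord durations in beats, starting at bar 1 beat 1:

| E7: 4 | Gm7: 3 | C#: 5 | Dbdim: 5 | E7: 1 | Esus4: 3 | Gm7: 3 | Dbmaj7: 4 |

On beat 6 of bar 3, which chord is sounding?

Esus4

Beat 6 of bar 3 is beat (3−1)×7 + 6 = 20 overall.
Running totals: E7 ends at 4, Gm7 ends at 7, C# ends at 12, Dbdim ends at 17, E7 ends at 18, Esus4 ends at 21.
Beat 20 falls within Esus4.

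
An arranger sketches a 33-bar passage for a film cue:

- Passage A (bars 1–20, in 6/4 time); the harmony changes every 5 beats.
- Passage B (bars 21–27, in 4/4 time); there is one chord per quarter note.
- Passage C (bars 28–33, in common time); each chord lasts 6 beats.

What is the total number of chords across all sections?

56 chords

A has 120 beats and chords last 5 each, so 24 chords.
B has 28 beats and chords last 1 each, so 28 chords.
C has 24 beats and chords last 6 each, so 4 chords.
Total: 24 + 28 + 4 = 56.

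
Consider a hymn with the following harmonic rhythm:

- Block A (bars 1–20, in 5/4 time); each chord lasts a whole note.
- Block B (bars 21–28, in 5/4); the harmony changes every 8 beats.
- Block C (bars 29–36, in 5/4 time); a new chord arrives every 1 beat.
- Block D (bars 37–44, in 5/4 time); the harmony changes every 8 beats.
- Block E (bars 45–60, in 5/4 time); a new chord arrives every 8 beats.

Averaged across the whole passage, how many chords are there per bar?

A: 20 × 5 = 100 beats ÷ 4 = 25 chords.
B: 8 × 5 = 40 beats ÷ 8 = 5 chords.
C: 8 × 5 = 40 beats ÷ 1 = 40 chords.
D: 8 × 5 = 40 beats ÷ 8 = 5 chords.
E: 16 × 5 = 80 beats ÷ 8 = 10 chords.
Overall: 85 chords over 60 bars → 85/60 = 17/12 chords per bar.

17/12 chords per bar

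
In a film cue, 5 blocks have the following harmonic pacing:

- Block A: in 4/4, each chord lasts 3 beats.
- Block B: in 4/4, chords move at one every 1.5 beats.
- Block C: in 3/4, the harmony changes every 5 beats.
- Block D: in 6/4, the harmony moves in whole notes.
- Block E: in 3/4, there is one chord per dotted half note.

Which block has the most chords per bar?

Block B

A: 4 beats/bar ÷ 3 beats/chord = 4/3 chords/bar.
B: 4 beats/bar ÷ 1.5 beats/chord = 8/3 chords/bar.
C: 3 beats/bar ÷ 5 beats/chord = 0.6 chords/bar.
D: 6 beats/bar ÷ 4 beats/chord = 1.5 chords/bar.
E: 3 beats/bar ÷ 3 beats/chord = 1 chord/bar.
Fastest is B at 8/3 chords/bar.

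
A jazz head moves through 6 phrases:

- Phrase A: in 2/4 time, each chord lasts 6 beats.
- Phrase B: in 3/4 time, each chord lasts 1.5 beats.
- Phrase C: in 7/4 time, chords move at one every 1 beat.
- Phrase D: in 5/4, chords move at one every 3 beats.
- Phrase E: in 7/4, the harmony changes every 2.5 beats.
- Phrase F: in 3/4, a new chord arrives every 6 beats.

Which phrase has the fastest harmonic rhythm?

A: each chord is 6 beats in 2/4, so 1/3 per bar.
B: each chord is 1.5 beats in 3/4, so 2 per bar.
C: each chord is 1 beat in 7/4, so 7 per bar.
D: each chord is 3 beats in 5/4, so 5/3 per bar.
E: each chord is 2.5 beats in 7/4, so 2.8 per bar.
F: each chord is 6 beats in 3/4, so 0.5 per bar.
Fastest is C at 7 chords/bar.

Phrase C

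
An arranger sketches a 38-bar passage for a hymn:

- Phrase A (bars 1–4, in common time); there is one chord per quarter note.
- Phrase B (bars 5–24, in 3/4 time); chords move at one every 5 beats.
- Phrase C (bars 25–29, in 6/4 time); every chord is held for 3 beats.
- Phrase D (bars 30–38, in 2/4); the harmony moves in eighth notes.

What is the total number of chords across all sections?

74 chords

A has 16 beats and chords last 1 each, so 16 chords.
B has 60 beats and chords last 5 each, so 12 chords.
C has 30 beats and chords last 3 each, so 10 chords.
D has 18 beats and chords last 0.5 each, so 36 chords.
Total: 16 + 12 + 10 + 36 = 74.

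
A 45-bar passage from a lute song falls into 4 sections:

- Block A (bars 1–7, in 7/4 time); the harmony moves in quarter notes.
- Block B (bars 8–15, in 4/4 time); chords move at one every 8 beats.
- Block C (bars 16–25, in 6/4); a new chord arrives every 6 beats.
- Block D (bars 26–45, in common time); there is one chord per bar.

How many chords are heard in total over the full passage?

A: 7·7 = 49 beats, 49/1 = 49 chords.
B: 8·4 = 32 beats, 32/8 = 4 chords.
C: 10·6 = 60 beats, 60/6 = 10 chords.
D: 20·4 = 80 beats, 80/4 = 20 chords.
Total: 49 + 4 + 10 + 20 = 83.

83 chords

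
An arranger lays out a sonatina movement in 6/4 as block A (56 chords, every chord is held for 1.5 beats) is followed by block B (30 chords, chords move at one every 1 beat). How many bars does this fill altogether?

19 bars

A: 56 × 1.5 = 84 beats = 14 bars.
B: 30 × 1 = 30 beats = 5 bars.
Total: 14 + 5 = 19 bars.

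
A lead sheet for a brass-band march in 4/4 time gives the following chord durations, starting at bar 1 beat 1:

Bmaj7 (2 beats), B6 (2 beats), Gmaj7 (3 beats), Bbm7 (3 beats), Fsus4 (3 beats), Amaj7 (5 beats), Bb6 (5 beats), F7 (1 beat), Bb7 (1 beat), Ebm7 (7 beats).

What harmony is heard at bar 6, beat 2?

Bb6

Beat 2 of bar 6 is beat (6−1)×4 + 2 = 22 overall.
Running totals: Bmaj7 ends at 2, B6 ends at 4, Gmaj7 ends at 7, Bbm7 ends at 10, Fsus4 ends at 13, Amaj7 ends at 18, Bb6 ends at 23.
Beat 22 falls within Bb6.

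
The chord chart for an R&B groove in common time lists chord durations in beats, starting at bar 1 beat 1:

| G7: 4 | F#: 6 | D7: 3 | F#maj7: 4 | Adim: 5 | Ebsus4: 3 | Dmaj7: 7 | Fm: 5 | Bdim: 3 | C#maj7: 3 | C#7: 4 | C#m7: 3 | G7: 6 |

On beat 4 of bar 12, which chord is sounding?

C#m7

Beat 4 of bar 12 is beat (12−1)×4 + 4 = 48 overall.
Running totals: G7 ends at 4, F# ends at 10, D7 ends at 13, F#maj7 ends at 17, Adim ends at 22, Ebsus4 ends at 25, Dmaj7 ends at 32, Fm ends at 37, Bdim ends at 40, C#maj7 ends at 43, C#7 ends at 47, C#m7 ends at 50.
Beat 48 falls within C#m7.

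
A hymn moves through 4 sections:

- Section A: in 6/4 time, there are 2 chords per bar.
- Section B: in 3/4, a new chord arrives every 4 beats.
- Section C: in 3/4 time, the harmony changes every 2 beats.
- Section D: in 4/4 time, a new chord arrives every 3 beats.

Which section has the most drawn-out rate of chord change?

A: 6 beats/bar ÷ 3 beats/chord = 2 chords/bar.
B: 3 beats/bar ÷ 4 beats/chord = 0.75 chords/bar.
C: 3 beats/bar ÷ 2 beats/chord = 1.5 chords/bar.
D: 4 beats/bar ÷ 3 beats/chord = 4/3 chords/bar.
Slowest is B at 0.75 chords/bar.

Section B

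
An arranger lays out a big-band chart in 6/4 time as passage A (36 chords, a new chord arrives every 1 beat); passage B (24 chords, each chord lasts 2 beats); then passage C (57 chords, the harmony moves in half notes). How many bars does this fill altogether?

A: 36 × 1 = 36 beats = 6 bars.
B: 24 × 2 = 48 beats = 8 bars.
C: 57 × 2 = 114 beats = 19 bars.
Total: 6 + 8 + 19 = 33 bars.

33 bars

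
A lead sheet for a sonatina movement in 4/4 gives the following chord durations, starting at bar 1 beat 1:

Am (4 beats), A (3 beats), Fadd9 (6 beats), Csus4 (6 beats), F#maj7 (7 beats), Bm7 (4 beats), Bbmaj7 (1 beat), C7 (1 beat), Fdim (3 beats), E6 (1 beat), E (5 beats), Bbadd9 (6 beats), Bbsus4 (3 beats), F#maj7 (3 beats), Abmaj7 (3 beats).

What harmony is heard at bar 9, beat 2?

Fdim

Beat 2 of bar 9 is beat (9−1)×4 + 2 = 34 overall.
Running totals: Am ends at 4, A ends at 7, Fadd9 ends at 13, Csus4 ends at 19, F#maj7 ends at 26, Bm7 ends at 30, Bbmaj7 ends at 31, C7 ends at 32, Fdim ends at 35.
Beat 34 falls within Fdim.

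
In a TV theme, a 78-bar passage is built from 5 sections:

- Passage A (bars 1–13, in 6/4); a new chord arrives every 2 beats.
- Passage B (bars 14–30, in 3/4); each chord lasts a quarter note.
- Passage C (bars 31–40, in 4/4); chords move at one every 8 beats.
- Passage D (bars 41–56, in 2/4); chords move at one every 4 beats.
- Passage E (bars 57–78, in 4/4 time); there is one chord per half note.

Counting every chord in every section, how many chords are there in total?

A has 78 beats and chords last 2 each, so 39 chords.
B has 51 beats and chords last 1 each, so 51 chords.
C has 40 beats and chords last 8 each, so 5 chords.
D has 32 beats and chords last 4 each, so 8 chords.
E has 88 beats and chords last 2 each, so 44 chords.
Total: 39 + 51 + 5 + 8 + 44 = 147.

147 chords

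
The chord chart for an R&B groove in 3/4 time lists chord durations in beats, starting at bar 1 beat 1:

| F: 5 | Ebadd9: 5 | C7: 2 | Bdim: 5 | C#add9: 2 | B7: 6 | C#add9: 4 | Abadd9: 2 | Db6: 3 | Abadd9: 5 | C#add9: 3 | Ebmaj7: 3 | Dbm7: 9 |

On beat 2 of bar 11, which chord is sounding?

Beat 2 of bar 11 is beat (11−1)×3 + 2 = 32 overall.
Running totals: F ends at 5, Ebadd9 ends at 10, C7 ends at 12, Bdim ends at 17, C#add9 ends at 19, B7 ends at 25, C#add9 ends at 29, Abadd9 ends at 31, Db6 ends at 34.
Beat 32 falls within Db6.

Db6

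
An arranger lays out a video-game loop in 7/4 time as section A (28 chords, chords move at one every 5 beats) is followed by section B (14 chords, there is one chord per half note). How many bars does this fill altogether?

24 bars

A: 28 × 5 = 140 beats = 20 bars.
B: 14 × 2 = 28 beats = 4 bars.
Total: 20 + 4 = 24 bars.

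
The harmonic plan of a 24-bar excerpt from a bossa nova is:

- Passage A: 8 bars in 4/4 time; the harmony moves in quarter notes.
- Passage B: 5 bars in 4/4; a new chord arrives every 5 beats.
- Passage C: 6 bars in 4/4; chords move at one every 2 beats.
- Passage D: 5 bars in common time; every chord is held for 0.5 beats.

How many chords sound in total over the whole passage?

88 chords

A: 8·4 = 32 beats, 32/1 = 32 chords.
B: 5·4 = 20 beats, 20/5 = 4 chords.
C: 6·4 = 24 beats, 24/2 = 12 chords.
D: 5·4 = 20 beats, 20/0.5 = 40 chords.
Total: 32 + 4 + 12 + 40 = 88.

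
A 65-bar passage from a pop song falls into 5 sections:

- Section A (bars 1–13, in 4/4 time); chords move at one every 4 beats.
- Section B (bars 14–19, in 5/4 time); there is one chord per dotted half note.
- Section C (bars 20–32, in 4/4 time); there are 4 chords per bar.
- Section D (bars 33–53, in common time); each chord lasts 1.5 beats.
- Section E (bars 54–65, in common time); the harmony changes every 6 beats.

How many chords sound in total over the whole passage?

A has 52 beats and chords last 4 each, so 13 chords.
B has 30 beats and chords last 3 each, so 10 chords.
C has 52 beats and chords last 1 each, so 52 chords.
D has 84 beats and chords last 1.5 each, so 56 chords.
E has 48 beats and chords last 6 each, so 8 chords.
Total: 13 + 10 + 52 + 56 + 8 = 139.

139 chords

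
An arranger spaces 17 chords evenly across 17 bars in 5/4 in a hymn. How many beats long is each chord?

5 beats

17 bars × 5 beats/bar = 85 beats total.
85 beats ÷ 17 chords = 5 beats per chord.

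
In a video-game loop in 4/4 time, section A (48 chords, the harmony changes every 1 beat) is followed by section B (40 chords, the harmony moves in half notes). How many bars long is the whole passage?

A: 48 × 1 = 48 beats = 12 bars.
B: 40 × 2 = 80 beats = 20 bars.
Total: 12 + 20 = 32 bars.

32 bars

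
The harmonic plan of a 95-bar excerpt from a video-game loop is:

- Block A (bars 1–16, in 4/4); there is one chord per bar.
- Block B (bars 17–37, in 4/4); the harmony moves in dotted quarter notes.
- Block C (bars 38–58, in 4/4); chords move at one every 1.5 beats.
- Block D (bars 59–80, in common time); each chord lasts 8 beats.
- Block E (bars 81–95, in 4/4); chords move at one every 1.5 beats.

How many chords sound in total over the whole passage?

179 chords

A has 64 beats and chords last 4 each, so 16 chords.
B has 84 beats and chords last 1.5 each, so 56 chords.
C has 84 beats and chords last 1.5 each, so 56 chords.
D has 88 beats and chords last 8 each, so 11 chords.
E has 60 beats and chords last 1.5 each, so 40 chords.
Total: 16 + 56 + 56 + 11 + 40 = 179.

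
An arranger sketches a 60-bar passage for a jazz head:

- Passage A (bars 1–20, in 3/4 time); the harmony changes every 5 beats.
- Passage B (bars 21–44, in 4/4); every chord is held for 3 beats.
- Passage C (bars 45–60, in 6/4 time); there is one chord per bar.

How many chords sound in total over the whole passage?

A: 20 bars × 3 beats = 60 beats; 5 beats/chord → 12 chords.
B: 24 bars × 4 beats = 96 beats; 3 beats/chord → 32 chords.
C: 16 bars × 6 beats = 96 beats; 6 beats/chord → 16 chords.
Total: 12 + 32 + 16 = 60.

60 chords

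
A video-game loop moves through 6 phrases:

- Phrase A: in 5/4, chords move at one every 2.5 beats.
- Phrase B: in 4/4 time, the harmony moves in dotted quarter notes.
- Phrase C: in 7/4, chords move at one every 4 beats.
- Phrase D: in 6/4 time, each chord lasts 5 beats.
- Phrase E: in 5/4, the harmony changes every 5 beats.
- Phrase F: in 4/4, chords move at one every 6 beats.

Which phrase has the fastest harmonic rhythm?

A: each chord is 2.5 beats in 5/4, so 2 per bar.
B: each chord is 1.5 beats in 4/4, so 8/3 per bar.
C: each chord is 4 beats in 7/4, so 1.75 per bar.
D: each chord is 5 beats in 6/4, so 1.2 per bar.
E: each chord is 5 beats in 5/4, so 1 per bar.
F: each chord is 6 beats in 4/4, so 2/3 per bar.
Fastest is B at 8/3 chords/bar.

Phrase B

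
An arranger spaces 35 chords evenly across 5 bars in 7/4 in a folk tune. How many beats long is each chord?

5 bars × 7 beats/bar = 35 beats total.
35 beats ÷ 35 chords = 1 beats per chord.
(That is a quarter note.)

1 beat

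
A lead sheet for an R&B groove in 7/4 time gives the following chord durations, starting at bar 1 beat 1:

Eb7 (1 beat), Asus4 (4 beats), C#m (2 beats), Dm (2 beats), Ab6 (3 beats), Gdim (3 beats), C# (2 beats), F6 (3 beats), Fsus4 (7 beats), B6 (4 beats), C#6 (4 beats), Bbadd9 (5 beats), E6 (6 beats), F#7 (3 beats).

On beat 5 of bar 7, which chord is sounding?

F#7

Beat 5 of bar 7 is beat (7−1)×7 + 5 = 47 overall.
Running totals: Eb7 ends at 1, Asus4 ends at 5, C#m ends at 7, Dm ends at 9, Ab6 ends at 12, Gdim ends at 15, C# ends at 17, F6 ends at 20, Fsus4 ends at 27, B6 ends at 31, C#6 ends at 35, Bbadd9 ends at 40, E6 ends at 46, F#7 ends at 49.
Beat 47 falls within F#7.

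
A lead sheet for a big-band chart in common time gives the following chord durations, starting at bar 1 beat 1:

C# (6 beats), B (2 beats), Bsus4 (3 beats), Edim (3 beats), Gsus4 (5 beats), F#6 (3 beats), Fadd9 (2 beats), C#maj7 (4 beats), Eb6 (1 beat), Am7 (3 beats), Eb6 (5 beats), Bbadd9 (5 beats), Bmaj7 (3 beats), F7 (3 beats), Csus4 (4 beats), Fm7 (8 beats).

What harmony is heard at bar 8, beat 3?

Beat 3 of bar 8 is beat (8−1)×4 + 3 = 31 overall.
Running totals: C# ends at 6, B ends at 8, Bsus4 ends at 11, Edim ends at 14, Gsus4 ends at 19, F#6 ends at 22, Fadd9 ends at 24, C#maj7 ends at 28, Eb6 ends at 29, Am7 ends at 32.
Beat 31 falls within Am7.

Am7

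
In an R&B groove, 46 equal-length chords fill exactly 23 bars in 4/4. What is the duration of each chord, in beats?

23 bars × 4 beats/bar = 92 beats total.
92 beats ÷ 46 chords = 2 beats per chord.
(That is a half note.)

2 beats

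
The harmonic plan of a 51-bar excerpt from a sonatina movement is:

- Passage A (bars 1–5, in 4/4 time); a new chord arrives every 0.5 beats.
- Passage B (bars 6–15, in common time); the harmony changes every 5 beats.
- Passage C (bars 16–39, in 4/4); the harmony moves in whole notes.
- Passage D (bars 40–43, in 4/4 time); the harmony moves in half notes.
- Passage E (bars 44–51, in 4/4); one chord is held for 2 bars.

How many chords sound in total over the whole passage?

A: 5 bars × 4 beats = 20 beats; 0.5 beats/chord → 40 chords.
B: 10 bars × 4 beats = 40 beats; 5 beats/chord → 8 chords.
C: 24 bars × 4 beats = 96 beats; 4 beats/chord → 24 chords.
D: 4 bars × 4 beats = 16 beats; 2 beats/chord → 8 chords.
E: 8 bars × 4 beats = 32 beats; 8 beats/chord → 4 chords.
Total: 40 + 8 + 24 + 8 + 4 = 84.

84 chords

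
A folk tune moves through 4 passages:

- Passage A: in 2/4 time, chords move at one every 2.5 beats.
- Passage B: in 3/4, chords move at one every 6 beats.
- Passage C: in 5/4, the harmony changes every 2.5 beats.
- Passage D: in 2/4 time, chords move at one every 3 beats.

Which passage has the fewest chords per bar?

A: 2 beats/bar ÷ 2.5 beats/chord = 0.8 chords/bar.
B: 3 beats/bar ÷ 6 beats/chord = 0.5 chords/bar.
C: 5 beats/bar ÷ 2.5 beats/chord = 2 chords/bar.
D: 2 beats/bar ÷ 3 beats/chord = 2/3 chords/bar.
Slowest is B at 0.5 chords/bar.

Passage B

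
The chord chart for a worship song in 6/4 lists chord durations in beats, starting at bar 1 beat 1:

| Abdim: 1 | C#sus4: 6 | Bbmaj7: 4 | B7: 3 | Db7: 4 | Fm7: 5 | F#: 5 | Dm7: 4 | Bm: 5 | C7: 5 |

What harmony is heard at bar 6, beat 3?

Bm

Beat 3 of bar 6 is beat (6−1)×6 + 3 = 33 overall.
Running totals: Abdim ends at 1, C#sus4 ends at 7, Bbmaj7 ends at 11, B7 ends at 14, Db7 ends at 18, Fm7 ends at 23, F# ends at 28, Dm7 ends at 32, Bm ends at 37.
Beat 33 falls within Bm.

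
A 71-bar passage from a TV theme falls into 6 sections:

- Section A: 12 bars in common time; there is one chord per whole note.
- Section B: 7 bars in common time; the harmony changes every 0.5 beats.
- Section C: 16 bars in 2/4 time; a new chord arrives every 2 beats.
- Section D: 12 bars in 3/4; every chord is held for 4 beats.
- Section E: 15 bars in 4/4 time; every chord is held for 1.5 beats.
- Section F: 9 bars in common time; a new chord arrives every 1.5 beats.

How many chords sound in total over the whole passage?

157 chords

A: 12·4 = 48 beats, 48/4 = 12 chords.
B: 7·4 = 28 beats, 28/0.5 = 56 chords.
C: 16·2 = 32 beats, 32/2 = 16 chords.
D: 12·3 = 36 beats, 36/4 = 9 chords.
E: 15·4 = 60 beats, 60/1.5 = 40 chords.
F: 9·4 = 36 beats, 36/1.5 = 24 chords.
Total: 12 + 56 + 16 + 9 + 40 + 24 = 157.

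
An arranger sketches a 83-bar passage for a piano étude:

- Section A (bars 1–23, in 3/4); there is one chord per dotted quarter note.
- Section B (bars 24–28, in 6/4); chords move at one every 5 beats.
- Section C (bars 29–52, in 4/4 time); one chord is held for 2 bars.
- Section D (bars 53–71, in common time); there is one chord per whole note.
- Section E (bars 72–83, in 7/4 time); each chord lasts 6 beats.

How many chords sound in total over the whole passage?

A has 69 beats and chords last 1.5 each, so 46 chords.
B has 30 beats and chords last 5 each, so 6 chords.
C has 96 beats and chords last 8 each, so 12 chords.
D has 76 beats and chords last 4 each, so 19 chords.
E has 84 beats and chords last 6 each, so 14 chords.
Total: 46 + 6 + 12 + 19 + 14 = 97.

97 chords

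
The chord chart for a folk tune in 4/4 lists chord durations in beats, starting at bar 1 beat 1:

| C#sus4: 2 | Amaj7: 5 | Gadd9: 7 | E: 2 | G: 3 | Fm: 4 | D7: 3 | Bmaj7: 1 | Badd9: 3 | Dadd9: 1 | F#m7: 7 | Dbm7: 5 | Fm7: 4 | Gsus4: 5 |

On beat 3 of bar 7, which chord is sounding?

Beat 3 of bar 7 is beat (7−1)×4 + 3 = 27 overall.
Running totals: C#sus4 ends at 2, Amaj7 ends at 7, Gadd9 ends at 14, E ends at 16, G ends at 19, Fm ends at 23, D7 ends at 26, Bmaj7 ends at 27.
Beat 27 falls within Bmaj7.

Bmaj7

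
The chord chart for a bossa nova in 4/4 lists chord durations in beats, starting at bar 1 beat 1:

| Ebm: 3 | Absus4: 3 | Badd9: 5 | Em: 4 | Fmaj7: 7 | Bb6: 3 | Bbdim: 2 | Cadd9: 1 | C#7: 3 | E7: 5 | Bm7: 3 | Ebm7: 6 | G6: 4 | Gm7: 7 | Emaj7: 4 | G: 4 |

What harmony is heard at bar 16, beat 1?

Beat 1 of bar 16 is beat (16−1)×4 + 1 = 61 overall.
Running totals: Ebm ends at 3, Absus4 ends at 6, Badd9 ends at 11, Em ends at 15, Fmaj7 ends at 22, Bb6 ends at 25, Bbdim ends at 27, Cadd9 ends at 28, C#7 ends at 31, E7 ends at 36, Bm7 ends at 39, Ebm7 ends at 45, G6 ends at 49, Gm7 ends at 56, Emaj7 ends at 60, G ends at 64.
Beat 61 falls within G.

G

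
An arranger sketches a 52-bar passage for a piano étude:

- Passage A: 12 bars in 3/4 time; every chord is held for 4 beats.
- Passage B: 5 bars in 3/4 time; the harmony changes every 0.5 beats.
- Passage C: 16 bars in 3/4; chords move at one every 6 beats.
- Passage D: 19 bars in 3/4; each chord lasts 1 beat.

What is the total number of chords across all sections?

A has 36 beats and chords last 4 each, so 9 chords.
B has 15 beats and chords last 0.5 each, so 30 chords.
C has 48 beats and chords last 6 each, so 8 chords.
D has 57 beats and chords last 1 each, so 57 chords.
Total: 9 + 30 + 8 + 57 = 104.

104 chords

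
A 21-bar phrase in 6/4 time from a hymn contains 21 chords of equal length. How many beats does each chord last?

21 bars × 6 beats/bar = 126 beats total.
126 beats ÷ 21 chords = 6 beats per chord.

6 beats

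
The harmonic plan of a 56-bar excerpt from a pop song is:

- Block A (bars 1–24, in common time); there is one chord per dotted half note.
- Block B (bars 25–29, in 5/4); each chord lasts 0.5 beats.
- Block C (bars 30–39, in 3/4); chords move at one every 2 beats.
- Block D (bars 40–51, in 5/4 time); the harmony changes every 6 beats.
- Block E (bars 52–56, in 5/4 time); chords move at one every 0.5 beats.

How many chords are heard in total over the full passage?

157 chords

A has 96 beats and chords last 3 each, so 32 chords.
B has 25 beats and chords last 0.5 each, so 50 chords.
C has 30 beats and chords last 2 each, so 15 chords.
D has 60 beats and chords last 6 each, so 10 chords.
E has 25 beats and chords last 0.5 each, so 50 chords.
Total: 32 + 50 + 15 + 10 + 50 = 157.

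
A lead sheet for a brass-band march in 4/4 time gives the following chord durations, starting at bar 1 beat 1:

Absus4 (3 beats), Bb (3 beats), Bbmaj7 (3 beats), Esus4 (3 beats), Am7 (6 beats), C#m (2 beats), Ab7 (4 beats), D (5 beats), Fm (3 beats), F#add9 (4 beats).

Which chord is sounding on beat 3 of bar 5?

C#m

Beat 3 of bar 5 is beat (5−1)×4 + 3 = 19 overall.
Running totals: Absus4 ends at 3, Bb ends at 6, Bbmaj7 ends at 9, Esus4 ends at 12, Am7 ends at 18, C#m ends at 20.
Beat 19 falls within C#m.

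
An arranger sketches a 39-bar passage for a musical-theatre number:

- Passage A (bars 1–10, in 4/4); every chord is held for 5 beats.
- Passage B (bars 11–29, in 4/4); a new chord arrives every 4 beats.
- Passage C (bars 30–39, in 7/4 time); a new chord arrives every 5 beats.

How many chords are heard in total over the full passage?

A has 40 beats and chords last 5 each, so 8 chords.
B has 76 beats and chords last 4 each, so 19 chords.
C has 70 beats and chords last 5 each, so 14 chords.
Total: 8 + 19 + 14 = 41.

41 chords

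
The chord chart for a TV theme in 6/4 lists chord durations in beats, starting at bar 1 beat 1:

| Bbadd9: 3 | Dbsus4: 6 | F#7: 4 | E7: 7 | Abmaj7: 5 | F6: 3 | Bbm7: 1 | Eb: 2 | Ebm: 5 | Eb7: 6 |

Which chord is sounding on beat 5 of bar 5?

Beat 5 of bar 5 is beat (5−1)×6 + 5 = 29 overall.
Running totals: Bbadd9 ends at 3, Dbsus4 ends at 9, F#7 ends at 13, E7 ends at 20, Abmaj7 ends at 25, F6 ends at 28, Bbm7 ends at 29.
Beat 29 falls within Bbm7.

Bbm7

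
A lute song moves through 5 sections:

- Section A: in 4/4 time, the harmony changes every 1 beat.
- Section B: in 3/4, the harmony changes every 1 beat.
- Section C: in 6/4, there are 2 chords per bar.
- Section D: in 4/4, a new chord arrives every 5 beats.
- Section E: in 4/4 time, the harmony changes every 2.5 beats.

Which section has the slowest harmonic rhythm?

Section D

A: 4/1 = 4 chords/bar.
B: 3/1 = 3 chords/bar.
C: 6/3 = 2 chords/bar.
D: 4/5 = 0.8 chords/bar.
E: 4/2.5 = 1.6 chords/bar.
Slowest is D at 0.8 chords/bar.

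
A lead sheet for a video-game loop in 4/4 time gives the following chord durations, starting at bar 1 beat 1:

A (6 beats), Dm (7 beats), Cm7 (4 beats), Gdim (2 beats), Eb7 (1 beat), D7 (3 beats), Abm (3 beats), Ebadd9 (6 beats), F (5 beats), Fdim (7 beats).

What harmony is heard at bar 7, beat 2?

Abm

Beat 2 of bar 7 is beat (7−1)×4 + 2 = 26 overall.
Running totals: A ends at 6, Dm ends at 13, Cm7 ends at 17, Gdim ends at 19, Eb7 ends at 20, D7 ends at 23, Abm ends at 26.
Beat 26 falls within Abm.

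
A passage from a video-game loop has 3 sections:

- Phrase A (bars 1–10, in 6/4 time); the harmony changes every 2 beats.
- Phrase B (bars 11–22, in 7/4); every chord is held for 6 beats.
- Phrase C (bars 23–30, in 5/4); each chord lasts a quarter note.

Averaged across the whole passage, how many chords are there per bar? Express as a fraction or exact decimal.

A: 10 bars of 6 beats is 60 beats; at 2 beats each that's 30 chords.
B: 12 bars of 7 beats is 84 beats; at 6 beats each that's 14 chords.
C: 8 bars of 5 beats is 40 beats; at 1 beat each that's 40 chords.
Overall: 84 chords over 30 bars → 84/30 = 2.8 chords per bar.

2.8 chords per bar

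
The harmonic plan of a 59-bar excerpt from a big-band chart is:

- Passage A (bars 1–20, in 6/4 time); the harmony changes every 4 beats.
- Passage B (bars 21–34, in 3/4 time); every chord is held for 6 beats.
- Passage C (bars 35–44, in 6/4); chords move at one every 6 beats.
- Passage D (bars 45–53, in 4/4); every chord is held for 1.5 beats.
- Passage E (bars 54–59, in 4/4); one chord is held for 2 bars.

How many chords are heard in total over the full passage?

A: 20·6 = 120 beats, 120/4 = 30 chords.
B: 14·3 = 42 beats, 42/6 = 7 chords.
C: 10·6 = 60 beats, 60/6 = 10 chords.
D: 9·4 = 36 beats, 36/1.5 = 24 chords.
E: 6·4 = 24 beats, 24/8 = 3 chords.
Total: 30 + 7 + 10 + 24 + 3 = 74.

74 chords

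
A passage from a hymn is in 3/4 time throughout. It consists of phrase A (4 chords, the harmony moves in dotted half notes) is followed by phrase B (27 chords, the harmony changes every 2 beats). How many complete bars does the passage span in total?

A: 4 × 3 = 12 beats = 4 bars.
B: 27 × 2 = 54 beats = 18 bars.
Total: 4 + 18 = 22 bars.

22 bars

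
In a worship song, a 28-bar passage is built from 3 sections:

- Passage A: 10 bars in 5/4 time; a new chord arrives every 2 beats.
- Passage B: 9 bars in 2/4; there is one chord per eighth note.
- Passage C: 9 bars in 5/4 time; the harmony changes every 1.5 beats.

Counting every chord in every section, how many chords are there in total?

91 chords

A: 10·5 = 50 beats, 50/2 = 25 chords.
B: 9·2 = 18 beats, 18/0.5 = 36 chords.
C: 9·5 = 45 beats, 45/1.5 = 30 chords.
Total: 25 + 36 + 30 = 91.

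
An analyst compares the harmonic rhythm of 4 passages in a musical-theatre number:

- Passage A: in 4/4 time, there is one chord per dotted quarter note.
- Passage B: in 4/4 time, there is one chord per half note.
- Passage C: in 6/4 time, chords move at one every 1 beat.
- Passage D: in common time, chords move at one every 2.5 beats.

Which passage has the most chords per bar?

A: 4/1.5 = 8/3 chords/bar.
B: 4/2 = 2 chords/bar.
C: 6/1 = 6 chords/bar.
D: 4/2.5 = 1.6 chords/bar.
Fastest is C at 6 chords/bar.

Passage C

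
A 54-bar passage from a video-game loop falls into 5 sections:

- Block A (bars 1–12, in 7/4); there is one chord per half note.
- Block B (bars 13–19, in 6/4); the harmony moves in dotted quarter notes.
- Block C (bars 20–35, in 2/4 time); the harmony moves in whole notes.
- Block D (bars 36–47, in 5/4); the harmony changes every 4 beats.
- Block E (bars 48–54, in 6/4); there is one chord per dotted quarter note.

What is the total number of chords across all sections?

121 chords

A has 84 beats and chords last 2 each, so 42 chords.
B has 42 beats and chords last 1.5 each, so 28 chords.
C has 32 beats and chords last 4 each, so 8 chords.
D has 60 beats and chords last 4 each, so 15 chords.
E has 42 beats and chords last 1.5 each, so 28 chords.
Total: 42 + 28 + 8 + 15 + 28 = 121.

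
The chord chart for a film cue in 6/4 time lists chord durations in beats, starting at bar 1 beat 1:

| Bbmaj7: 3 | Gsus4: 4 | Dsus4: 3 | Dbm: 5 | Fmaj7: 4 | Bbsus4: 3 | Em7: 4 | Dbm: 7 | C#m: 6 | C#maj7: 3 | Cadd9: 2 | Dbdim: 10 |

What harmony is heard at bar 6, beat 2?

Beat 2 of bar 6 is beat (6−1)×6 + 2 = 32 overall.
Running totals: Bbmaj7 ends at 3, Gsus4 ends at 7, Dsus4 ends at 10, Dbm ends at 15, Fmaj7 ends at 19, Bbsus4 ends at 22, Em7 ends at 26, Dbm ends at 33.
Beat 32 falls within Dbm.

Dbm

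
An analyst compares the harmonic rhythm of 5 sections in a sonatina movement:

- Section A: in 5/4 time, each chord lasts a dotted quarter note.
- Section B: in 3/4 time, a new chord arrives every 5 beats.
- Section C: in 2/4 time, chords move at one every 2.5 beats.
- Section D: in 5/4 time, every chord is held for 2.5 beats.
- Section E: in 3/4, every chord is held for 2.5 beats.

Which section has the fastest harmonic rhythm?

A: each chord is 1.5 beats in 5/4, so 10/3 per bar.
B: each chord is 5 beats in 3/4, so 0.6 per bar.
C: each chord is 2.5 beats in 2/4, so 0.8 per bar.
D: each chord is 2.5 beats in 5/4, so 2 per bar.
E: each chord is 2.5 beats in 3/4, so 1.2 per bar.
Fastest is A at 10/3 chords/bar.

Section A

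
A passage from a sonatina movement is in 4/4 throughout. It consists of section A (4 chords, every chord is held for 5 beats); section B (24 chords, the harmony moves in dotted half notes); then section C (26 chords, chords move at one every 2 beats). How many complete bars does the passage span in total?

36 bars

A: 4 × 5 = 20 beats = 5 bars.
B: 24 × 3 = 72 beats = 18 bars.
C: 26 × 2 = 52 beats = 13 bars.
Total: 5 + 18 + 13 = 36 bars.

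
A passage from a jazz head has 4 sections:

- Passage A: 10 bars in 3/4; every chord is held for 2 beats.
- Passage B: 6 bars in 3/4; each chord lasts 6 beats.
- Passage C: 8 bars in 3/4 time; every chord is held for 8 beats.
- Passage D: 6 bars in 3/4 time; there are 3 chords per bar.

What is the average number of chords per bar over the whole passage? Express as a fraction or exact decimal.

1.3 chords per bar

A: 10 × 3 = 30 beats ÷ 2 = 15 chords.
B: 6 × 3 = 18 beats ÷ 6 = 3 chords.
C: 8 × 3 = 24 beats ÷ 8 = 3 chords.
D: 6 × 3 = 18 beats ÷ 1 = 18 chords.
Overall: 39 chords over 30 bars → 39/30 = 1.3 chords per bar.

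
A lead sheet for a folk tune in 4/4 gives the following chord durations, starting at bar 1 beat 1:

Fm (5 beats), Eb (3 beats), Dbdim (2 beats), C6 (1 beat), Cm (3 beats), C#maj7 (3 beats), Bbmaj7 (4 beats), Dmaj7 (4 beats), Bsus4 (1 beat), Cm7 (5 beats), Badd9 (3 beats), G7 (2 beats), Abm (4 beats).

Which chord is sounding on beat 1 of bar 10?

Beat 1 of bar 10 is beat (10−1)×4 + 1 = 37 overall.
Running totals: Fm ends at 5, Eb ends at 8, Dbdim ends at 10, C6 ends at 11, Cm ends at 14, C#maj7 ends at 17, Bbmaj7 ends at 21, Dmaj7 ends at 25, Bsus4 ends at 26, Cm7 ends at 31, Badd9 ends at 34, G7 ends at 36, Abm ends at 40.
Beat 37 falls within Abm.

Abm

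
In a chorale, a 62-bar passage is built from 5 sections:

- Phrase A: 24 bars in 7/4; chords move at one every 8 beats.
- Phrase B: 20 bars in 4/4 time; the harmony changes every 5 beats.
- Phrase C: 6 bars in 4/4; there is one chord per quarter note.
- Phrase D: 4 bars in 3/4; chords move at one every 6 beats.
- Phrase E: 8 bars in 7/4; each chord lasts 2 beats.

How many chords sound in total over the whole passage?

91 chords

A: 24·7 = 168 beats, 168/8 = 21 chords.
B: 20·4 = 80 beats, 80/5 = 16 chords.
C: 6·4 = 24 beats, 24/1 = 24 chords.
D: 4·3 = 12 beats, 12/6 = 2 chords.
E: 8·7 = 56 beats, 56/2 = 28 chords.
Total: 21 + 16 + 24 + 2 + 28 = 91.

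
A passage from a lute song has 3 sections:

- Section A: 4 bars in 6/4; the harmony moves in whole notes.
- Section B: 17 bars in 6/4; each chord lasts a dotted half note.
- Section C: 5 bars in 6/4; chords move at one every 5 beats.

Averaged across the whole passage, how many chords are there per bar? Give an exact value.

23/13 chords per bar

A: 4 bars of 6 beats is 24 beats; at 4 beats each that's 6 chords.
B: 17 bars of 6 beats is 102 beats; at 3 beats each that's 34 chords.
C: 5 bars of 6 beats is 30 beats; at 5 beats each that's 6 chords.
Overall: 46 chords over 26 bars → 46/26 = 23/13 chords per bar.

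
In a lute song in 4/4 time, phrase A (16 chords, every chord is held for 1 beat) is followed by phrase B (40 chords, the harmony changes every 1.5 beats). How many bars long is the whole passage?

19 bars

A: 16 × 1 = 16 beats = 4 bars.
B: 40 × 1.5 = 60 beats = 15 bars.
Total: 4 + 15 = 19 bars.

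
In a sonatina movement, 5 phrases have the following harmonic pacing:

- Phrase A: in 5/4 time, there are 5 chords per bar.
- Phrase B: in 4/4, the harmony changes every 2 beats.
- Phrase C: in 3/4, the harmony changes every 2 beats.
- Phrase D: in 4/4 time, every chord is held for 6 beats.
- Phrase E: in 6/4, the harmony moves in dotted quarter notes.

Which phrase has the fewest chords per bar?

Phrase D

A: 5 beats/bar ÷ 1 beat/chord = 5 chords/bar.
B: 4 beats/bar ÷ 2 beats/chord = 2 chords/bar.
C: 3 beats/bar ÷ 2 beats/chord = 1.5 chords/bar.
D: 4 beats/bar ÷ 6 beats/chord = 2/3 chords/bar.
E: 6 beats/bar ÷ 1.5 beats/chord = 4 chords/bar.
Slowest is D at 2/3 chords/bar.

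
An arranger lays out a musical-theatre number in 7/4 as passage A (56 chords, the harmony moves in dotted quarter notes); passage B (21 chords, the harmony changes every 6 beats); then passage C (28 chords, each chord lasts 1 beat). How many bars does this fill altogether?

34 bars

A: 56 × 1.5 = 84 beats = 12 bars.
B: 21 × 6 = 126 beats = 18 bars.
C: 28 × 1 = 28 beats = 4 bars.
Total: 12 + 18 + 4 = 34 bars.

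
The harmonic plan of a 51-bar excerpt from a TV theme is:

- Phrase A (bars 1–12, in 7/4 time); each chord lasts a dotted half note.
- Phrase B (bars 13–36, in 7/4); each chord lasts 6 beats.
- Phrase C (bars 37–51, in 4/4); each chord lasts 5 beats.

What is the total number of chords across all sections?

68 chords

A has 84 beats and chords last 3 each, so 28 chords.
B has 168 beats and chords last 6 each, so 28 chords.
C has 60 beats and chords last 5 each, so 12 chords.
Total: 28 + 28 + 12 = 68.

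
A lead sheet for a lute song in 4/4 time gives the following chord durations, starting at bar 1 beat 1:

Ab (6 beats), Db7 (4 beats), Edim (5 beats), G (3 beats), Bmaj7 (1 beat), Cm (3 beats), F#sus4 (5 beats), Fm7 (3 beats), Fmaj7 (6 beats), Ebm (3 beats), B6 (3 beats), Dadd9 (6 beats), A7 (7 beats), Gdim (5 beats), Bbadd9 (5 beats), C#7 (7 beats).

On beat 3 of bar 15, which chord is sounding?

Beat 3 of bar 15 is beat (15−1)×4 + 3 = 59 overall.
Running totals: Ab ends at 6, Db7 ends at 10, Edim ends at 15, G ends at 18, Bmaj7 ends at 19, Cm ends at 22, F#sus4 ends at 27, Fm7 ends at 30, Fmaj7 ends at 36, Ebm ends at 39, B6 ends at 42, Dadd9 ends at 48, A7 ends at 55, Gdim ends at 60.
Beat 59 falls within Gdim.

Gdim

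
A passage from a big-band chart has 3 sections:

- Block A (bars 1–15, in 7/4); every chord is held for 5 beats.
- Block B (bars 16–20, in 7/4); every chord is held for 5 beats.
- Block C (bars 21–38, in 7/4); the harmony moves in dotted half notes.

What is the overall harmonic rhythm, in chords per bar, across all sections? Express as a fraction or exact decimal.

A: 15 bars of 7 beats is 105 beats; at 5 beats each that's 21 chords.
B: 5 bars of 7 beats is 35 beats; at 5 beats each that's 7 chords.
C: 18 bars of 7 beats is 126 beats; at 3 beats each that's 42 chords.
Overall: 70 chords over 38 bars → 70/38 = 35/19 chords per bar.

35/19 chords per bar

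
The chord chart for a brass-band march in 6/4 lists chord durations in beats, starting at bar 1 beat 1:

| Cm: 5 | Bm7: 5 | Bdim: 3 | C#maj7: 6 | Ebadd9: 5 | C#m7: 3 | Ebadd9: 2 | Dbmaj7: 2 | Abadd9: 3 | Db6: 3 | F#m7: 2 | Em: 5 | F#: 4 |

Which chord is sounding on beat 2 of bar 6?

Beat 2 of bar 6 is beat (6−1)×6 + 2 = 32 overall.
Running totals: Cm ends at 5, Bm7 ends at 10, Bdim ends at 13, C#maj7 ends at 19, Ebadd9 ends at 24, C#m7 ends at 27, Ebadd9 ends at 29, Dbmaj7 ends at 31, Abadd9 ends at 34.
Beat 32 falls within Abadd9.

Abadd9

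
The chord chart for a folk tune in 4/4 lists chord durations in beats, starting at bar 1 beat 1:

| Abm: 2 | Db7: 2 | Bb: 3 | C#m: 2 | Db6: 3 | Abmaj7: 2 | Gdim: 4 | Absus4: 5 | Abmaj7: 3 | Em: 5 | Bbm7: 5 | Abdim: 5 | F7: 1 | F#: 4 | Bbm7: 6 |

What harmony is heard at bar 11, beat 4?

Beat 4 of bar 11 is beat (11−1)×4 + 4 = 44 overall.
Running totals: Abm ends at 2, Db7 ends at 4, Bb ends at 7, C#m ends at 9, Db6 ends at 12, Abmaj7 ends at 14, Gdim ends at 18, Absus4 ends at 23, Abmaj7 ends at 26, Em ends at 31, Bbm7 ends at 36, Abdim ends at 41, F7 ends at 42, F# ends at 46.
Beat 44 falls within F#.

F#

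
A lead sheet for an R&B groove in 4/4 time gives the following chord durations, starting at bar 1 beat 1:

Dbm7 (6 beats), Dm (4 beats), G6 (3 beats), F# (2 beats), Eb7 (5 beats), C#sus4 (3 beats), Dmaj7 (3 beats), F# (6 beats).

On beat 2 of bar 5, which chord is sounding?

Beat 2 of bar 5 is beat (5−1)×4 + 2 = 18 overall.
Running totals: Dbm7 ends at 6, Dm ends at 10, G6 ends at 13, F# ends at 15, Eb7 ends at 20.
Beat 18 falls within Eb7.

Eb7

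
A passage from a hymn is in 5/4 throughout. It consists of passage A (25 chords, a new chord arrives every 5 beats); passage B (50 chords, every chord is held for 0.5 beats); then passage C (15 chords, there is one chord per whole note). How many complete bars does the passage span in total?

42 bars

A: 25 × 5 = 125 beats = 25 bars.
B: 50 × 0.5 = 25 beats = 5 bars.
C: 15 × 4 = 60 beats = 12 bars.
Total: 25 + 5 + 12 = 42 bars.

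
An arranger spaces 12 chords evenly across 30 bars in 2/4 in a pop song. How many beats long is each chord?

30 bars × 2 beats/bar = 60 beats total.
60 beats ÷ 12 chords = 5 beats per chord.

5 beats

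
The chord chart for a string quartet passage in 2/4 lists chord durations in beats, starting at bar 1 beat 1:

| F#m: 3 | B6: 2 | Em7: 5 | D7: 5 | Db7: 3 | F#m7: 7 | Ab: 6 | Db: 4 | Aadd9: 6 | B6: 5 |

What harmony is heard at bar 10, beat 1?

F#m7

Beat 1 of bar 10 is beat (10−1)×2 + 1 = 19 overall.
Running totals: F#m ends at 3, B6 ends at 5, Em7 ends at 10, D7 ends at 15, Db7 ends at 18, F#m7 ends at 25.
Beat 19 falls within F#m7.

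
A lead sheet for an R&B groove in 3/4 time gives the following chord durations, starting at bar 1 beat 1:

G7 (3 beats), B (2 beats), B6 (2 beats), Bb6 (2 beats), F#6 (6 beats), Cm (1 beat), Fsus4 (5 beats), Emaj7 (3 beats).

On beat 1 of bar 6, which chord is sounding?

Cm

Beat 1 of bar 6 is beat (6−1)×3 + 1 = 16 overall.
Running totals: G7 ends at 3, B ends at 5, B6 ends at 7, Bb6 ends at 9, F#6 ends at 15, Cm ends at 16.
Beat 16 falls within Cm.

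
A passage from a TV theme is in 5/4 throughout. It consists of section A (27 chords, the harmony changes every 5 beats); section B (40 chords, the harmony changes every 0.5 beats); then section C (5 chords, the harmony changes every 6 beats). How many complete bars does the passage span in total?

37 bars

A: 27 × 5 = 135 beats = 27 bars.
B: 40 × 0.5 = 20 beats = 4 bars.
C: 5 × 6 = 30 beats = 6 bars.
Total: 27 + 4 + 6 = 37 bars.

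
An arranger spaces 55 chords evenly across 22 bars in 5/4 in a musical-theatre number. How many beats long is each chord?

2 beats

22 bars × 5 beats/bar = 110 beats total.
110 beats ÷ 55 chords = 2 beats per chord.
(That is a half note.)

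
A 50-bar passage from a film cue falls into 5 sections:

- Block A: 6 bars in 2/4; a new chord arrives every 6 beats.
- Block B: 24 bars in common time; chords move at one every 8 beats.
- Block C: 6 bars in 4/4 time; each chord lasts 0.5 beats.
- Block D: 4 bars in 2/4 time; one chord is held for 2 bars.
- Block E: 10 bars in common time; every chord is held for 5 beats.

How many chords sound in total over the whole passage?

72 chords

A: 6·2 = 12 beats, 12/6 = 2 chords.
B: 24·4 = 96 beats, 96/8 = 12 chords.
C: 6·4 = 24 beats, 24/0.5 = 48 chords.
D: 4·2 = 8 beats, 8/4 = 2 chords.
E: 10·4 = 40 beats, 40/5 = 8 chords.
Total: 2 + 12 + 48 + 2 + 8 = 72.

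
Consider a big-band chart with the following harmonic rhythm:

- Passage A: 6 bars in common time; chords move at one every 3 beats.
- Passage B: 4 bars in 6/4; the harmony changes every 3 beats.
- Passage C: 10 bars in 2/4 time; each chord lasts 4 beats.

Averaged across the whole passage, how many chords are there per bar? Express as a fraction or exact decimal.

1.05 chords per bar

A: 6 bars of 4 beats is 24 beats; at 3 beats each that's 8 chords.
B: 4 bars of 6 beats is 24 beats; at 3 beats each that's 8 chords.
C: 10 bars of 2 beats is 20 beats; at 4 beats each that's 5 chords.
Overall: 21 chords over 20 bars → 21/20 = 1.05 chords per bar.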